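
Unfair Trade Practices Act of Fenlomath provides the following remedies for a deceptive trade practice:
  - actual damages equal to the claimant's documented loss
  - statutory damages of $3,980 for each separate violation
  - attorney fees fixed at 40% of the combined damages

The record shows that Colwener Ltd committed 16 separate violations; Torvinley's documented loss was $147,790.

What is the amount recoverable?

Statutory damages: 16 × $3,980 = $63,680
Combined damages: $147,790 + $63,680 = $211,470
Attorney fees: 40% of $211,470 = $84,588
Total recovery: $211,470 + $84,588 = $296,058

$296,058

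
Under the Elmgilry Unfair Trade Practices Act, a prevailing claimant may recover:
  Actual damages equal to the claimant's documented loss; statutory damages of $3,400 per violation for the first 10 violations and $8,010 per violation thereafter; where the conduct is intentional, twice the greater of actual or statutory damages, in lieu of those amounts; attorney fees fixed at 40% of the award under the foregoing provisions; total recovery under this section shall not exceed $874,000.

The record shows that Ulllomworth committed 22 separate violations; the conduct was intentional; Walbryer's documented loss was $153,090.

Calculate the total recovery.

$428,652

First 10 violations: 10 × $3,400 = $34,000
Remaining violations: (22 − 10) × $8,010 = $96,120
Statutory damages: $34,000 + $96,120 = $130,120
Greater of actual damages ($153,090) or statutory damages ($130,120): $153,090
Doubled: 2 × $153,090 = $306,180
Attorney fees: 40% of $306,180 = $122,472
Total before cap: $306,180 + $122,472 = $428,652
Cap at $874,000: $428,652 is within the cap, no reduction.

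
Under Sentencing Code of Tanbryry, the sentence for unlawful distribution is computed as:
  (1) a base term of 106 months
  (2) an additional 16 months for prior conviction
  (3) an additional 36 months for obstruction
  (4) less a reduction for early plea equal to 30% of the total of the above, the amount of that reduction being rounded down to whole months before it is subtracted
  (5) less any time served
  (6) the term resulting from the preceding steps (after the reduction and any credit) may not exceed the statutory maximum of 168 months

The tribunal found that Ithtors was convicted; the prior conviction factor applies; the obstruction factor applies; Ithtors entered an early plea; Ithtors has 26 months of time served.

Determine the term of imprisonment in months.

Prior conviction enhancement: +16 months
Obstruction enhancement: +36 months
Adjusted term: 106 months + 16 months + 36 months = 158 months
Early plea reduction: 30% of 158 months = 47 months (rounded down)
After reduction: 158 − 47 = 111 months
Less time served: 111 months − 26 months = 85 months
Cap at 168 months: 85 months is within the cap, no reduction.

85 months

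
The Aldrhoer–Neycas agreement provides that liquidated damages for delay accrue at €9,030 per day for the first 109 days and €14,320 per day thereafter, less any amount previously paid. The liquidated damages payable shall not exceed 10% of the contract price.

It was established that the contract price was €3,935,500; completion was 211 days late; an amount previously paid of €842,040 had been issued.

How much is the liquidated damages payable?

First 109 days: 109 × €9,030 = €984,270
Remaining days: (211 − 109) × €14,320 = €1,460,640
Accrued per-day damages: €984,270 + €1,460,640 = €2,444,910
Less amount previously paid: €2,444,910 − €842,040 = €1,602,870
Cap: 10% of €3,935,500 = €393,550
Cap at €393,550: €1,602,870 exceeds the cap → €393,550

Liquidated damages: €393,550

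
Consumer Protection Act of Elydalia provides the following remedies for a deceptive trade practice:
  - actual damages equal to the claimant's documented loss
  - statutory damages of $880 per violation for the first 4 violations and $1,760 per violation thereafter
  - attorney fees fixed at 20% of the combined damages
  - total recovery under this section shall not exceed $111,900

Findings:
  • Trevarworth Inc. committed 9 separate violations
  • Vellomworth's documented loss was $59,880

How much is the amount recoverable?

First 4 violations: 4 × $880 = $3,520
Remaining violations: (9 − 4) × $1,760 = $8,800
Statutory damages: $3,520 + $8,800 = $12,320
Combined damages: $59,880 + $12,320 = $72,200
Attorney fees: 20% of $72,200 = $14,440
Total before cap: $72,200 + $14,440 = $86,640
Cap at $111,900: $86,640 is within the cap, no reduction.

$86,640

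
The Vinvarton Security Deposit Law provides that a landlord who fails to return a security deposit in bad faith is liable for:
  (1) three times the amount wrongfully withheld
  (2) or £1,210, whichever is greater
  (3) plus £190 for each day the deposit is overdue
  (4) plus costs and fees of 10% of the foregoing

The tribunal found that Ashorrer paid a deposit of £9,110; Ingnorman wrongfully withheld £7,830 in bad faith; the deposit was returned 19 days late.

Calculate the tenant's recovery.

£29,810

Trebled: 3 × £7,830 = £23,490
Minimum £1,210: £23,490 meets the minimum, no increase.
Late-return penalty: 19 × £190 = £3,610
Damages plus late penalty: £23,490 + £3,610 = £27,100
Costs and fees: 10% of £27,100 = £2,710
Total recovery: £27,100 + £2,710 = £29,810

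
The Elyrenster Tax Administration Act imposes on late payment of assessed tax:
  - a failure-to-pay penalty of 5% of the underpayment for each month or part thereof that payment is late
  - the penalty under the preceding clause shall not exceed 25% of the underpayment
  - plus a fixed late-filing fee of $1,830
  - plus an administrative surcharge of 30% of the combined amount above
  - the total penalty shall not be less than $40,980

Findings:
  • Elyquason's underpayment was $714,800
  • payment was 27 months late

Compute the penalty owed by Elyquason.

Accrued rate: 5% × 27 = 135%, capped at 25% → 25%
Failure-to-pay penalty: 25% of $714,800 = $178,700
Penalty before surcharge: $178,700 + $1,830 = $180,530
Administrative surcharge: 30% of $180,530 = $54,159
Total penalty: $180,530 + $54,159 = $234,689
Minimum $40,980: $234,689 meets the minimum, no increase.

$234,689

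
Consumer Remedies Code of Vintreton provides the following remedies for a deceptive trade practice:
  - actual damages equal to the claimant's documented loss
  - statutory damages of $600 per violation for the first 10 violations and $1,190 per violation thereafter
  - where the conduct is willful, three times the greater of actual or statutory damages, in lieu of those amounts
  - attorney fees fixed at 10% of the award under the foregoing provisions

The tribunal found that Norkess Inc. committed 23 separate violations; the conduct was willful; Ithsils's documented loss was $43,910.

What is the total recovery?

First 10 violations: 10 × $600 = $6,000
Remaining violations: (23 − 10) × $1,190 = $15,470
Statutory damages: $6,000 + $15,470 = $21,470
Greater of actual damages ($43,910) or statutory damages ($21,470): $43,910
Trebled: 3 × $43,910 = $131,730
Attorney fees: 10% of $131,730 = $13,173
Total recovery: $131,730 + $13,173 = $144,903

$144,903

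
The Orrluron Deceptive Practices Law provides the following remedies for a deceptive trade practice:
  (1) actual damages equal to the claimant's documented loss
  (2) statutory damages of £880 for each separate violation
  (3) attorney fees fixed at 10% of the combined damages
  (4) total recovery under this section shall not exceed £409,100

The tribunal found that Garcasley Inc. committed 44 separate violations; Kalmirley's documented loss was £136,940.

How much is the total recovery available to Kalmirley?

£193,226

Statutory damages: 44 × £880 = £38,720
Combined damages: £136,940 + £38,720 = £175,660
Attorney fees: 10% of £175,660 = £17,566
Total before cap: £175,660 + £17,566 = £193,226
Cap at £409,100: £193,226 is within the cap, no reduction.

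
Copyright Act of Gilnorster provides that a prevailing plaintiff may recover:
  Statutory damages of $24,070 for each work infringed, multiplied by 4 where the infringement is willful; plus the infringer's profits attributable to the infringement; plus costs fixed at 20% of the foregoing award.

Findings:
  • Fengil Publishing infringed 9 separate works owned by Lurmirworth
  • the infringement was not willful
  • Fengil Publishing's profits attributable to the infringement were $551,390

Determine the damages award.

$921,624

Statutory damages: 9 × $24,070 = $216,630
Infringement not willful: no ×4 enhancement.
Combined award: $216,630 + $551,390 = $768,020
Costs: 20% of $768,020 = $153,604
Award plus costs: $768,020 + $153,604 = $921,624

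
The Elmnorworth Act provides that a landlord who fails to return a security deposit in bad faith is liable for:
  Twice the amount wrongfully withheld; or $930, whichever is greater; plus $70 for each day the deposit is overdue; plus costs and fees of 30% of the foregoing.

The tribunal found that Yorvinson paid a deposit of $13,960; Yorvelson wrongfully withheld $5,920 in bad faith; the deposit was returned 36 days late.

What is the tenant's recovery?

Doubled: 2 × $5,920 = $11,840
Minimum $930: $11,840 meets the minimum, no increase.
Late-return penalty: 36 × $70 = $2,520
Damages plus late penalty: $11,840 + $2,520 = $14,360
Costs and fees: 30% of $14,360 = $4,308
Total recovery: $14,360 + $4,308 = $18,668

$18,668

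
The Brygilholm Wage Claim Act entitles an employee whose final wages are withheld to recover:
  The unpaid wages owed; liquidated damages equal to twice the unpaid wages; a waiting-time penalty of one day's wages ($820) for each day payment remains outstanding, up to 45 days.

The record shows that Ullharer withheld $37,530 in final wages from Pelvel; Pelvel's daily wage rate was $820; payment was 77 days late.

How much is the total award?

Doubled: 2 × $37,530 = $75,060
Penalty days: min(77, 45) = 45
Waiting-time penalty: 45 × $820 = $36,900
Total award: $37,530 + $75,060 + $36,900 = $149,490

$149,490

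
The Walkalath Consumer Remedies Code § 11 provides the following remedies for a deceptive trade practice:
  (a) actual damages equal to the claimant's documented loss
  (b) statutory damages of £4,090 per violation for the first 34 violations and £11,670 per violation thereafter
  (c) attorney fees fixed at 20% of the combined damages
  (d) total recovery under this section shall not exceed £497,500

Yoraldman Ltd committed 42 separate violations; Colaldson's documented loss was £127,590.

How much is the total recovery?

£432,012

First 34 violations: 34 × £4,090 = £139,060
Remaining violations: (42 − 34) × £11,670 = £93,360
Statutory damages: £139,060 + £93,360 = £232,420
Combined damages: £127,590 + £232,420 = £360,010
Attorney fees: 20% of £360,010 = £72,002
Total before cap: £360,010 + £72,002 = £432,012
Cap at £497,500: £432,012 is within the cap, no reduction.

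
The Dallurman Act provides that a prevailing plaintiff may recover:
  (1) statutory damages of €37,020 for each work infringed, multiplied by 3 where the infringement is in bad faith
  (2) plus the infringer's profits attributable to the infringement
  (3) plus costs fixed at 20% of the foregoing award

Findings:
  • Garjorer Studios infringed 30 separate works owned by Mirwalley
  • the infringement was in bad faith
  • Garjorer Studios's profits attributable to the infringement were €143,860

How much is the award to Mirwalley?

Award: €4,170,792

Statutory damages: 30 × €37,020 = €1,110,600
Trebled: 3 × €1,110,600 = €3,331,800
Combined award: €3,331,800 + €143,860 = €3,475,660
Costs: 20% of €3,475,660 = €695,132
Award plus costs: €3,475,660 + €695,132 = €4,170,792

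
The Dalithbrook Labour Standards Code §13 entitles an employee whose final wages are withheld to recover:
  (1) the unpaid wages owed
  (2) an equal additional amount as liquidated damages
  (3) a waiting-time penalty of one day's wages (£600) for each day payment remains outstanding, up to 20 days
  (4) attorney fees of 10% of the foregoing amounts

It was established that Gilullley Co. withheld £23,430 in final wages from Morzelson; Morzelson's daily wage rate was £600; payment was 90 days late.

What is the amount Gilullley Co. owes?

£64,746

Liquidated damages (equal amount): £23,430
Penalty days: min(90, 20) = 20
Waiting-time penalty: 20 × £600 = £12,000
Subtotal: £23,430 + £23,430 + £12,000 = £58,860
Attorney fees: 10% of £58,860 = £5,886
Total award: £58,860 + £5,886 = £64,746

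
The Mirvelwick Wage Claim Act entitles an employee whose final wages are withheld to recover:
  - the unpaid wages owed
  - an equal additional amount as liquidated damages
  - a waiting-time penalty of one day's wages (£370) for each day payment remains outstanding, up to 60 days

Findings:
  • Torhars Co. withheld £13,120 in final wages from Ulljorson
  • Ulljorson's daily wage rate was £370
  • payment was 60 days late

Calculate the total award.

£48,440

Liquidated damages (equal amount): £13,120
Penalty days: min(60, 60) = 60
Waiting-time penalty: 60 × £370 = £22,200
Total award: £13,120 + £13,120 + £22,200 = £48,440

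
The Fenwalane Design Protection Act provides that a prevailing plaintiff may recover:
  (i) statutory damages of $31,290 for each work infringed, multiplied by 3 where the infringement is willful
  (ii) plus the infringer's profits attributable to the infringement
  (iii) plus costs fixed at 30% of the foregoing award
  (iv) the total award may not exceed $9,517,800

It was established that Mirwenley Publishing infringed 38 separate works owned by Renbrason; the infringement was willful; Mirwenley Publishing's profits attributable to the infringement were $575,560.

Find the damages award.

$5,385,406

Statutory damages: 38 × $31,290 = $1,189,020
Trebled: 3 × $1,189,020 = $3,567,060
Combined award: $3,567,060 + $575,560 = $4,142,620
Costs: 30% of $4,142,620 = $1,242,786
Award plus costs: $4,142,620 + $1,242,786 = $5,385,406
Cap at $9,517,800: $5,385,406 is within the cap, no reduction.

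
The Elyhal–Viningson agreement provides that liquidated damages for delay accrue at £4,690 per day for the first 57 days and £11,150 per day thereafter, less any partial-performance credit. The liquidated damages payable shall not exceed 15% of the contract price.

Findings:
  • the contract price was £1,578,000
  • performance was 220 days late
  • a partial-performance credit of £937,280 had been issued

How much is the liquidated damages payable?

First 57 days: 57 × £4,690 = £267,330
Remaining days: (220 − 57) × £11,150 = £1,817,450
Accrued per-day damages: £267,330 + £1,817,450 = £2,084,780
Less partial-performance credit: £2,084,780 − £937,280 = £1,147,500
Cap: 15% of £1,578,000 = £236,700
Cap at £236,700: £1,147,500 exceeds the cap → £236,700

£236,700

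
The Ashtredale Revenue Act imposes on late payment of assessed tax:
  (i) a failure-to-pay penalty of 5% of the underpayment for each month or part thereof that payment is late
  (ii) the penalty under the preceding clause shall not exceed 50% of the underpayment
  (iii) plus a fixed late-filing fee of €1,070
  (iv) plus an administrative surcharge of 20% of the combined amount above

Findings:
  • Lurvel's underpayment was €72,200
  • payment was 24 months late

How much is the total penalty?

Penalty: €44,604

Accrued rate: 5% × 24 = 120%, capped at 50% → 50%
Failure-to-pay penalty: 50% of €72,200 = €36,100
Penalty before surcharge: €36,100 + €1,070 = €37,170
Administrative surcharge: 20% of €37,170 = €7,434
Total penalty: €37,170 + €7,434 = €44,604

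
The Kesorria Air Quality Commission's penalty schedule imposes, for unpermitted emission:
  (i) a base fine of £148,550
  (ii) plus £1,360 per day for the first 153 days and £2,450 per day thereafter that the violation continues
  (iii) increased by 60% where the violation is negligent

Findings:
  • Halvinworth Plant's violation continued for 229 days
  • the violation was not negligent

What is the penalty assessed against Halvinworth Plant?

£542,830

First 153 days: 153 × £1,360 = £208,080
Remaining days: (229 − 153) × £2,450 = £186,200
Per-day component: £208,080 + £186,200 = £394,280
Base plus per-day: £148,550 + £394,280 = £542,830
The violation was not negligent: no 60% increase.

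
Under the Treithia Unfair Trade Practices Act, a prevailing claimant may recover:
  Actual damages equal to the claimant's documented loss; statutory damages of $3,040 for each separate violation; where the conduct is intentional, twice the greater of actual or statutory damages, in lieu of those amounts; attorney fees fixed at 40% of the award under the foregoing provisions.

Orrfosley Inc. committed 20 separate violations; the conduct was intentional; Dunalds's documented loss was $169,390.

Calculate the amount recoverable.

$474,292

Statutory damages: 20 × $3,040 = $60,800
Greater of actual damages ($169,390) or statutory damages ($60,800): $169,390
Doubled: 2 × $169,390 = $338,780
Attorney fees: 40% of $338,780 = $135,512
Total recovery: $338,780 + $135,512 = $474,292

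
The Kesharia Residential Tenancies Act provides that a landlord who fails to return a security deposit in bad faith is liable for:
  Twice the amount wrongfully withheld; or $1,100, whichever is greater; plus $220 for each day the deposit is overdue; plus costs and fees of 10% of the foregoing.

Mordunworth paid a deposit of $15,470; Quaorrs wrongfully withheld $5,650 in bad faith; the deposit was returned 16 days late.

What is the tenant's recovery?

Doubled: 2 × $5,650 = $11,300
Minimum $1,100: $11,300 meets the minimum, no increase.
Late-return penalty: 16 × $220 = $3,520
Damages plus late penalty: $11,300 + $3,520 = $14,820
Costs and fees: 10% of $14,820 = $1,482
Total recovery: $14,820 + $1,482 = $16,302

$16,302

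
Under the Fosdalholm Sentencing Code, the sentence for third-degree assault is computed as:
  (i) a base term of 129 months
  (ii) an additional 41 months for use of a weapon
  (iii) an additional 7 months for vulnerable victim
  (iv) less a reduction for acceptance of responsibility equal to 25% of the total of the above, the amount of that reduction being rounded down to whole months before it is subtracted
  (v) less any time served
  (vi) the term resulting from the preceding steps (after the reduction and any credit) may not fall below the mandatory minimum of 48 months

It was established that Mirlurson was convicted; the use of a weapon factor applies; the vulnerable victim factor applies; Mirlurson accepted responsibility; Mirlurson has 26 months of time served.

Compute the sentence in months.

Sentence: 107 months

Use of a weapon enhancement: +41 months
Vulnerable victim enhancement: +7 months
Adjusted term: 129 months + 41 months + 7 months = 177 months
Acceptance of responsibility reduction: 25% of 177 months = 44 months (rounded down)
After reduction: 177 − 44 = 133 months
Less time served: 133 months − 26 months = 107 months
Minimum 48 months: 107 months meets the minimum, no increase.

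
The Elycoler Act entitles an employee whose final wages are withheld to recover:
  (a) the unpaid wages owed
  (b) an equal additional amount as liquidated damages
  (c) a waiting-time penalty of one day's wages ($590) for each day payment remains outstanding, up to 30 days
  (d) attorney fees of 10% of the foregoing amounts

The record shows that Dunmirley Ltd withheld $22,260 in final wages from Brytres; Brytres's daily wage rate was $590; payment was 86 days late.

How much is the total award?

Liquidated damages (equal amount): $22,260
Penalty days: min(86, 30) = 30
Waiting-time penalty: 30 × $590 = $17,700
Subtotal: $22,260 + $22,260 + $17,700 = $62,220
Attorney fees: 10% of $62,220 = $6,222
Total award: $62,220 + $6,222 = $68,442

$68,442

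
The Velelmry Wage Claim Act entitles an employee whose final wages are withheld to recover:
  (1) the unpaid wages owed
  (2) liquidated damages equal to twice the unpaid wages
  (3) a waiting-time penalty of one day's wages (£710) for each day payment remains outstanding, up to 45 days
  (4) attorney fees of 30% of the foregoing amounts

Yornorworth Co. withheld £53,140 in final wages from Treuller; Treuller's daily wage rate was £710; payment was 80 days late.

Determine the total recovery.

Doubled: 2 × £53,140 = £106,280
Penalty days: min(80, 45) = 45
Waiting-time penalty: 45 × £710 = £31,950
Subtotal: £53,140 + £106,280 + £31,950 = £191,370
Attorney fees: 30% of £191,370 = £57,411
Total award: £191,370 + £57,411 = £248,781

£248,781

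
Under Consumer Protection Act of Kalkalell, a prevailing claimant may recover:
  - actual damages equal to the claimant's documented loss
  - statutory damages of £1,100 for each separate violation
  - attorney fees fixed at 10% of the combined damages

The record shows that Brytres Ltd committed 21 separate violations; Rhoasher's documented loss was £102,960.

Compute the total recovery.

£138,666

Statutory damages: 21 × £1,100 = £23,100
Combined damages: £102,960 + £23,100 = £126,060
Attorney fees: 10% of £126,060 = £12,606
Total recovery: £126,060 + £12,606 = £138,666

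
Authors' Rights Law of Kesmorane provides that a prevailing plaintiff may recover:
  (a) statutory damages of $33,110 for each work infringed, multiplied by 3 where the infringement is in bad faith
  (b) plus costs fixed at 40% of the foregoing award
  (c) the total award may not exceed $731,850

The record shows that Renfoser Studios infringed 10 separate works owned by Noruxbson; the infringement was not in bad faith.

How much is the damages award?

Statutory damages: 10 × $33,110 = $331,100
Infringement not in bad faith: no ×3 enhancement.
Costs: 40% of $331,100 = $132,440
Award plus costs: $331,100 + $132,440 = $463,540
Cap at $731,850: $463,540 is within the cap, no reduction.

$463,540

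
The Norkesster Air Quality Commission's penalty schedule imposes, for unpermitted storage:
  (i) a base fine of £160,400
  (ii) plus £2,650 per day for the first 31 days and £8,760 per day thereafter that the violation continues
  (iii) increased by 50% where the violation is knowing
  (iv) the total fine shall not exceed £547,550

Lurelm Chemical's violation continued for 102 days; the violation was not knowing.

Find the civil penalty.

£547,550

First 31 days: 31 × £2,650 = £82,150
Remaining days: (102 − 31) × £8,760 = £621,960
Per-day component: £82,150 + £621,960 = £704,110
Base plus per-day: £160,400 + £704,110 = £864,510
The violation was not knowing: no 50% increase.
Cap at £547,550: £864,510 exceeds the cap → £547,550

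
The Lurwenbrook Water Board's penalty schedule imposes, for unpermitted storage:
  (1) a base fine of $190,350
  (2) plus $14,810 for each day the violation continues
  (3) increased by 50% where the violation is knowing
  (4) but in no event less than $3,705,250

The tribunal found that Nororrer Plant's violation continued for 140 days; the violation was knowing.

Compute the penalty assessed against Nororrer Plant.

$3,705,250

Per-day component: 140 × $14,810 = $2,073,400
Base plus per-day: $190,350 + $2,073,400 = $2,263,750
Enhancement: 50% of $2,263,750 = $1,131,875
Enhanced fine: $2,263,750 + $1,131,875 = $3,395,625
Minimum $3,705,250: $3,395,625 is below the minimum → $3,705,250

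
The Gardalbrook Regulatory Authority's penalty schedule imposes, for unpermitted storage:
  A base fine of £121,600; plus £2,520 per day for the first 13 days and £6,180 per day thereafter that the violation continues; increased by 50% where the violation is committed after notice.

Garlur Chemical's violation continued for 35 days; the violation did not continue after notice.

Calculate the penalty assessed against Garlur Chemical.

£290,320

First 13 days: 13 × £2,520 = £32,760
Remaining days: (35 − 13) × £6,180 = £135,960
Per-day component: £32,760 + £135,960 = £168,720
Base plus per-day: £121,600 + £168,720 = £290,320
The violation did not continue after notice: no 50% increase.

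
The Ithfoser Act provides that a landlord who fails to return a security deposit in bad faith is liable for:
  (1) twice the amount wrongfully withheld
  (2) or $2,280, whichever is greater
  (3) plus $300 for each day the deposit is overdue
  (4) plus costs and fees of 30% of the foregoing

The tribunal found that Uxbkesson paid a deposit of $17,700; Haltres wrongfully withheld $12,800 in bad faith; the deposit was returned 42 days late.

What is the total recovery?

Doubled: 2 × $12,800 = $25,600
Minimum $2,280: $25,600 meets the minimum, no increase.
Late-return penalty: 42 × $300 = $12,600
Damages plus late penalty: $25,600 + $12,600 = $38,200
Costs and fees: 30% of $38,200 = $11,460
Total recovery: $38,200 + $11,460 = $49,660

$49,660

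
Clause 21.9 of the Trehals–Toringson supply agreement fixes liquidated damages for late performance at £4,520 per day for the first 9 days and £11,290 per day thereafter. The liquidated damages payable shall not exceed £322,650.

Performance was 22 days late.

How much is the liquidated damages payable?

First 9 days: 9 × £4,520 = £40,680
Remaining days: (22 − 9) × £11,290 = £146,770
Accrued per-day damages: £40,680 + £146,770 = £187,450
Cap at £322,650: £187,450 is within the cap, no reduction.

£187,450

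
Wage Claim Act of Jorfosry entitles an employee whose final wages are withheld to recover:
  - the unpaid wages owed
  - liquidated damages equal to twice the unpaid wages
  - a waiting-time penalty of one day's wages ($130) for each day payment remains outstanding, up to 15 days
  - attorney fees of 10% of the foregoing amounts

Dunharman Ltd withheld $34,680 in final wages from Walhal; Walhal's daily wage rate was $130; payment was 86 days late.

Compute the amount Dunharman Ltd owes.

Doubled: 2 × $34,680 = $69,360
Penalty days: min(86, 15) = 15
Waiting-time penalty: 15 × $130 = $1,950
Subtotal: $34,680 + $69,360 + $1,950 = $105,990
Attorney fees: 10% of $105,990 = $10,599
Total award: $105,990 + $10,599 = $116,589

$116,589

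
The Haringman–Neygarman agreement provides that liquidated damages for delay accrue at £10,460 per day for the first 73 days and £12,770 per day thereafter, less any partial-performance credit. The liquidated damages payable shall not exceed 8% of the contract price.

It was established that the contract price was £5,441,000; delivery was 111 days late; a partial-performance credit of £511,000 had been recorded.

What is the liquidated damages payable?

First 73 days: 73 × £10,460 = £763,580
Remaining days: (111 − 73) × £12,770 = £485,260
Accrued per-day damages: £763,580 + £485,260 = £1,248,840
Less partial-performance credit: £1,248,840 − £511,000 = £737,840
Cap: 8% of £5,441,000 = £435,280
Cap at £435,280: £737,840 exceeds the cap → £435,280

Liquidated damages: £435,280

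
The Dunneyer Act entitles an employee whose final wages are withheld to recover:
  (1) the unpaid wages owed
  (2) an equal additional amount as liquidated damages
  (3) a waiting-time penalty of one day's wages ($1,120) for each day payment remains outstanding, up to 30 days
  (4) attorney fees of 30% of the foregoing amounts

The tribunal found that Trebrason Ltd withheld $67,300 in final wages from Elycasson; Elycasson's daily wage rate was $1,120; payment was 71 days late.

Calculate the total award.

$218,660

Liquidated damages (equal amount): $67,300
Penalty days: min(71, 30) = 30
Waiting-time penalty: 30 × $1,120 = $33,600
Subtotal: $67,300 + $67,300 + $33,600 = $168,200
Attorney fees: 30% of $168,200 = $50,460
Total award: $168,200 + $50,460 = $218,660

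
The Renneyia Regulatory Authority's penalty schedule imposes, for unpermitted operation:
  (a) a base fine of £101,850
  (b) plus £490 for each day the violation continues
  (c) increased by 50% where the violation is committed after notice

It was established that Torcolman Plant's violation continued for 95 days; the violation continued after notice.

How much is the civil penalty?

£222,600

Per-day component: 95 × £490 = £46,550
Base plus per-day: £101,850 + £46,550 = £148,400
Enhancement: 50% of £148,400 = £74,200
Enhanced fine: £148,400 + £74,200 = £222,600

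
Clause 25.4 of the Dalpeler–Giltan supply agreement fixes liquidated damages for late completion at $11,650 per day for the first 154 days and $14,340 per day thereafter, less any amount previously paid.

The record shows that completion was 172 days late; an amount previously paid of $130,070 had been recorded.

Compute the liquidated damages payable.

First 154 days: 154 × $11,650 = $1,794,100
Remaining days: (172 − 154) × $14,340 = $258,120
Accrued per-day damages: $1,794,100 + $258,120 = $2,052,220
Less amount previously paid: $2,052,220 − $130,070 = $1,922,150

Liquidated damages: $1,922,150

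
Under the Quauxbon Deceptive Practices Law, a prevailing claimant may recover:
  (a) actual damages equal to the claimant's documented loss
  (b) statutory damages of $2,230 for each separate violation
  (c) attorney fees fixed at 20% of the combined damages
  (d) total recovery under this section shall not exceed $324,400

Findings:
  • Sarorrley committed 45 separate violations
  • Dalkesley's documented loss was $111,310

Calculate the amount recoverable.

Statutory damages: 45 × $2,230 = $100,350
Combined damages: $111,310 + $100,350 = $211,660
Attorney fees: 20% of $211,660 = $42,332
Total before cap: $211,660 + $42,332 = $253,992
Cap at $324,400: $253,992 is within the cap, no reduction.

$253,992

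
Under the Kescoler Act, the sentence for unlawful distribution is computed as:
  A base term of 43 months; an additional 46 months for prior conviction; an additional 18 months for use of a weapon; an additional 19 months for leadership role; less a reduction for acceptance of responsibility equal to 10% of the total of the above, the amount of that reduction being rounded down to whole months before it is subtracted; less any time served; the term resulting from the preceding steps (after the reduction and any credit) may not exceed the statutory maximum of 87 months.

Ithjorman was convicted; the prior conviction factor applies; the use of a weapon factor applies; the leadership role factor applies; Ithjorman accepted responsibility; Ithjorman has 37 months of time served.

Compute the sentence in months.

Prior conviction enhancement: +46 months
Use of a weapon enhancement: +18 months
Leadership role enhancement: +19 months
Adjusted term: 43 months + 46 months + 18 months + 19 months = 126 months
Acceptance of responsibility reduction: 10% of 126 months = 12 months (rounded down)
After reduction: 126 − 12 = 114 months
Less time served: 114 months − 37 months = 77 months
Cap at 87 months: 77 months is within the cap, no reduction.

77 months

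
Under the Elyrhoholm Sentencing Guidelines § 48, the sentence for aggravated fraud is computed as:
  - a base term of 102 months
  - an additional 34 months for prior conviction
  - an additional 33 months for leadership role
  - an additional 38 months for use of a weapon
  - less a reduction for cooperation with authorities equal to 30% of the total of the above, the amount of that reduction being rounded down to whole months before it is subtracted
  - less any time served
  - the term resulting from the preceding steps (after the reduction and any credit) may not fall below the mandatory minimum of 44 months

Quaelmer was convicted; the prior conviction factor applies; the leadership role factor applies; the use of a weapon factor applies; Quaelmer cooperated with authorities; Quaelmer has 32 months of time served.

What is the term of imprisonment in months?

113 months

Prior conviction enhancement: +34 months
Leadership role enhancement: +33 months
Use of a weapon enhancement: +38 months
Adjusted term: 102 months + 34 months + 33 months + 38 months = 207 months
Cooperation with authorities reduction: 30% of 207 months = 62 months (rounded down)
After reduction: 207 − 62 = 145 months
Less time served: 145 months − 32 months = 113 months
Minimum 44 months: 113 months meets the minimum, no increase.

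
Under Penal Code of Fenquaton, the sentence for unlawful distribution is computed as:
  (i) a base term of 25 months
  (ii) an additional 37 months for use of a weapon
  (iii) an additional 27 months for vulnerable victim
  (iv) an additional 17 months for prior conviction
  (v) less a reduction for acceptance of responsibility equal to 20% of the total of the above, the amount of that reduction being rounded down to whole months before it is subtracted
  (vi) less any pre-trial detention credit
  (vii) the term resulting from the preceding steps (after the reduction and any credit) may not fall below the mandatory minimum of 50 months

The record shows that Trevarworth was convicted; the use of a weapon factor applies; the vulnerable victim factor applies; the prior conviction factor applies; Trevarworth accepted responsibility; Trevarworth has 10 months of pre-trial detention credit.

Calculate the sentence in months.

Use of a weapon enhancement: +37 months
Vulnerable victim enhancement: +27 months
Prior conviction enhancement: +17 months
Adjusted term: 25 months + 37 months + 27 months + 17 months = 106 months
Acceptance of responsibility reduction: 20% of 106 months = 21 months (rounded down)
After reduction: 106 − 21 = 85 months
Less pre-trial detention credit: 85 months − 10 months = 75 months
Minimum 50 months: 75 months meets the minimum, no increase.

75 months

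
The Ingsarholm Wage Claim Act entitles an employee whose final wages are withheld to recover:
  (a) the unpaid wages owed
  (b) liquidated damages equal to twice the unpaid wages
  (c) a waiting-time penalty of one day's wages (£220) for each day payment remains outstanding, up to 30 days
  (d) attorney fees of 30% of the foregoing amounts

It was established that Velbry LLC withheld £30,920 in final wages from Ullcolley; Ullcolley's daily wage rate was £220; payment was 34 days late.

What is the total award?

£129,168

Doubled: 2 × £30,920 = £61,840
Penalty days: min(34, 30) = 30
Waiting-time penalty: 30 × £220 = £6,600
Subtotal: £30,920 + £61,840 + £6,600 = £99,360
Attorney fees: 30% of £99,360 = £29,808
Total award: £99,360 + £29,808 = £129,168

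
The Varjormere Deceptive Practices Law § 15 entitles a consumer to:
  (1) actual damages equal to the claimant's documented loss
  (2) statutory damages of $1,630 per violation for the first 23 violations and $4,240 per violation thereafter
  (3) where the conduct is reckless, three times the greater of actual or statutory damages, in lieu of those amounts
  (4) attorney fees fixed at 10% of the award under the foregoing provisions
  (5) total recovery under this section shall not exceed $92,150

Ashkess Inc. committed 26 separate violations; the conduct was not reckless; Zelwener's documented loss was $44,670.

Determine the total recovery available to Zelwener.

First 23 violations: 23 × $1,630 = $37,490
Remaining violations: (26 − 23) × $4,240 = $12,720
Statutory damages: $37,490 + $12,720 = $50,210
Conduct not reckless: the in-lieu enhancement does not apply.
Actual plus statutory damages: $44,670 + $50,210 = $94,880
Attorney fees: 10% of $94,880 = $9,488
Total before cap: $94,880 + $9,488 = $104,368
Cap at $92,150: $104,368 exceeds the cap → $92,150

Total recovery: $92,150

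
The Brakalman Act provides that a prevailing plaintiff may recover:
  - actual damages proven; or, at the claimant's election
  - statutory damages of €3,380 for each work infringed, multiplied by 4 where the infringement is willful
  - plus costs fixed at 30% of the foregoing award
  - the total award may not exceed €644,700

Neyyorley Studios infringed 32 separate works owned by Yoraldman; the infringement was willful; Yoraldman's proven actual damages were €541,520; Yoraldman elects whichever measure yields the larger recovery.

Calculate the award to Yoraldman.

Statutory damages: 32 × €3,380 = €108,160
Multiplied by 4: 4 × €108,160 = €432,640
Greater of actual damages (€541,520) or enhanced statutory damages (€432,640): €541,520
Costs: 30% of €541,520 = €162,456
Award plus costs: €541,520 + €162,456 = €703,976
Cap at €644,700: €703,976 exceeds the cap → €644,700

€644,700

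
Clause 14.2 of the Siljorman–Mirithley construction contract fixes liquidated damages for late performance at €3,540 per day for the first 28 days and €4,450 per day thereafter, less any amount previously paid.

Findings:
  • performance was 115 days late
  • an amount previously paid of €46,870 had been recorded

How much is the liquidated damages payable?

First 28 days: 28 × €3,540 = €99,120
Remaining days: (115 − 28) × €4,450 = €387,150
Accrued per-day damages: €99,120 + €387,150 = €486,270
Less amount previously paid: €486,270 − €46,870 = €439,400

€439,400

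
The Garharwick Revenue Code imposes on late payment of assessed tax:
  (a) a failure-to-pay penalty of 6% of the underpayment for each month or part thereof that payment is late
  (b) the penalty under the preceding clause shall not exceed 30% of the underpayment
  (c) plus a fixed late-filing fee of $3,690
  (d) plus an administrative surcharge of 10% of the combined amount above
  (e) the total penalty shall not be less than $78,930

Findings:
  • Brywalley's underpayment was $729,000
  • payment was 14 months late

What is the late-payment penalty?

$244,629

Accrued rate: 6% × 14 = 84%, capped at 30% → 30%
Failure-to-pay penalty: 30% of $729,000 = $218,700
Penalty before surcharge: $218,700 + $3,690 = $222,390
Administrative surcharge: 10% of $222,390 = $22,239
Total penalty: $222,390 + $22,239 = $244,629
Minimum $78,930: $244,629 meets the minimum, no increase.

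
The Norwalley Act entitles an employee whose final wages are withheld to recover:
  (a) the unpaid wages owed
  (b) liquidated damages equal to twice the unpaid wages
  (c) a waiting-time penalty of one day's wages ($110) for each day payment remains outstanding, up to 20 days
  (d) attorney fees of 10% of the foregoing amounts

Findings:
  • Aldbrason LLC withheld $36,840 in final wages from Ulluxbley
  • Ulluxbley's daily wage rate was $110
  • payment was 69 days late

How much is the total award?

Doubled: 2 × $36,840 = $73,680
Penalty days: min(69, 20) = 20
Waiting-time penalty: 20 × $110 = $2,200
Subtotal: $36,840 + $73,680 + $2,200 = $112,720
Attorney fees: 10% of $112,720 = $11,272
Total award: $112,720 + $11,272 = $123,992

Total award: $123,992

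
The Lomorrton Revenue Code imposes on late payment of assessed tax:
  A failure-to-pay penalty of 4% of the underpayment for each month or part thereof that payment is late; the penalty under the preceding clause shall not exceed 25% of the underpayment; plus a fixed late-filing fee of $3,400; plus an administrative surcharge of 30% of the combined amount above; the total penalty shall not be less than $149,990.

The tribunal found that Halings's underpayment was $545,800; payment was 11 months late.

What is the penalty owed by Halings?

$181,805

Accrued rate: 4% × 11 = 44%, capped at 25% → 25%
Failure-to-pay penalty: 25% of $545,800 = $136,450
Penalty before surcharge: $136,450 + $3,400 = $139,850
Administrative surcharge: 30% of $139,850 = $41,955
Total penalty: $139,850 + $41,955 = $181,805
Minimum $149,990: $181,805 meets the minimum, no increase.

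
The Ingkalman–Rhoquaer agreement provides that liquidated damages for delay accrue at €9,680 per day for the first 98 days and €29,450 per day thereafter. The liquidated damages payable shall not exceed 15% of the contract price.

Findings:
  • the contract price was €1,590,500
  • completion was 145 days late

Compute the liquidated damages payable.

€238,575

First 98 days: 98 × €9,680 = €948,640
Remaining days: (145 − 98) × €29,450 = €1,384,150
Accrued per-day damages: €948,640 + €1,384,150 = €2,332,790
Cap: 15% of €1,590,500 = €238,575
Cap at €238,575: €2,332,790 exceeds the cap → €238,575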